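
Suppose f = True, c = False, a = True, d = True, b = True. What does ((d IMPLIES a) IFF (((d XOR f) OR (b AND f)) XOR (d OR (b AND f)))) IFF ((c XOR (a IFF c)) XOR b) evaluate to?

d IMPLIES a = True IMPLIES True = True
d XOR f = True XOR True = False
b AND f = True AND True = True
(d XOR f) OR (b AND f) = False OR True = True
b AND f = True AND True = True
d OR (b AND f) = True OR True = True
((d XOR f) OR (b AND f)) XOR (d OR (b AND f)) = True XOR True = False
(d IMPLIES a) IFF (((d XOR f) OR (b AND f)) XOR (d OR (b AND f))) = True IFF False = False
a IFF c = True IFF False = False
c XOR (a IFF c) = False XOR False = False
(c XOR (a IFF c)) XOR b = False XOR True = True
((d IMPLIES a) IFF (((d XOR f) OR (b AND f)) XOR (d OR (b AND f)))) IFF ((c XOR (a IFF c)) XOR b) = False IFF True = False

False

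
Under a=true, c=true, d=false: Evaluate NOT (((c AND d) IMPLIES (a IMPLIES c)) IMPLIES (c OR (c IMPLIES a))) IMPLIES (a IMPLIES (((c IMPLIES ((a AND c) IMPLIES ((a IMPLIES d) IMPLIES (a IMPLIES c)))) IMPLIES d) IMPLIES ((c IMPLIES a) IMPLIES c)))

Substituting a=true, c=true, d=false:
c AND d = true AND false = false
a IMPLIES c = true IMPLIES true = true
(c AND d) IMPLIES (a IMPLIES c) = false IMPLIES true = true
c IMPLIES a = true IMPLIES true = true
c OR (c IMPLIES a) = true OR true = true
((c AND d) IMPLIES (a IMPLIES c)) IMPLIES (c OR (c IMPLIES a)) = true IMPLIES true = true
NOT (((c AND d) IMPLIES (a IMPLIES c)) IMPLIES (c OR (c IMPLIES a))) = NOT true = false
a AND c = true AND true = true
a IMPLIES d = true IMPLIES false = false
a IMPLIES c = true IMPLIES true = true
(a IMPLIES d) IMPLIES (a IMPLIES c) = false IMPLIES true = true
(a AND c) IMPLIES ((a IMPLIES d) IMPLIES (a IMPLIES c)) = true IMPLIES true = true
c IMPLIES ((a AND c) IMPLIES ((a IMPLIES d) IMPLIES (a IMPLIES c))) = true IMPLIES true = true
(c IMPLIES ((a AND c) IMPLIES ((a IMPLIES d) IMPLIES (a IMPLIES c)))) IMPLIES d = true IMPLIES false = false
c IMPLIES a = true IMPLIES true = true
(c IMPLIES a) IMPLIES c = true IMPLIES true = true
((c IMPLIES ((a AND c) IMPLIES ((a IMPLIES d) IMPLIES (a IMPLIES c)))) IMPLIES d) IMPLIES ((c IMPLIES a) IMPLIES c) = false IMPLIES true = true
a IMPLIES (((c IMPLIES ((a AND c) IMPLIES ((a IMPLIES d) IMPLIES (a IMPLIES c)))) IMPLIES d) IMPLIES ((c IMPLIES a) IMPLIES c)) = true IMPLIES true = true
NOT (((c AND d) IMPLIES (a IMPLIES c)) IMPLIES (c OR (c IMPLIES a))) IMPLIES (a IMPLIES (((c IMPLIES ((a AND c) IMPLIES ((a IMPLIES d) IMPLIES (a IMPLIES c)))) IMPLIES d) IMPLIES ((c IMPLIES a) IMPLIES c))) = false IMPLIES true = true

true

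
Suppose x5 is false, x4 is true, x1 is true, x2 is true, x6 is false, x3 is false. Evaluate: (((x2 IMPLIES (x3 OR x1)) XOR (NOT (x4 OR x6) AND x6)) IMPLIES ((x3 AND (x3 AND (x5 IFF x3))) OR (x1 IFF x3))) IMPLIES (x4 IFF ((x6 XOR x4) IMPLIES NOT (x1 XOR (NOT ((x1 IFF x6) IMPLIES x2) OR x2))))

x3 OR x1 = F OR T = T
x2 IMPLIES (x3 OR x1) = T IMPLIES T = T
x4 OR x6 = T OR F = T
NOT (x4 OR x6) = NOT T = F
NOT (x4 OR x6) AND x6 = F AND F = F
(x2 IMPLIES (x3 OR x1)) XOR (NOT (x4 OR x6) AND x6) = T XOR F = T
x5 IFF x3 = F IFF F = T
x3 AND (x5 IFF x3) = F AND T = F
x3 AND (x3 AND (x5 IFF x3)) = F AND F = F
x1 IFF x3 = T IFF F = F
(x3 AND (x3 AND (x5 IFF x3))) OR (x1 IFF x3) = F OR F = F
((x2 IMPLIES (x3 OR x1)) XOR (NOT (x4 OR x6) AND x6)) IMPLIES ((x3 AND (x3 AND (x5 IFF x3))) OR (x1 IFF x3)) = T IMPLIES F = F
x6 XOR x4 = F XOR T = T
x1 IFF x6 = T IFF F = F
(x1 IFF x6) IMPLIES x2 = F IMPLIES T = T
NOT ((x1 IFF x6) IMPLIES x2) = NOT T = F
NOT ((x1 IFF x6) IMPLIES x2) OR x2 = F OR T = T
x1 XOR (NOT ((x1 IFF x6) IMPLIES x2) OR x2) = T XOR T = F
NOT (x1 XOR (NOT ((x1 IFF x6) IMPLIES x2) OR x2)) = NOT F = T
(x6 XOR x4) IMPLIES NOT (x1 XOR (NOT ((x1 IFF x6) IMPLIES x2) OR x2)) = T IMPLIES T = T
x4 IFF ((x6 XOR x4) IMPLIES NOT (x1 XOR (NOT ((x1 IFF x6) IMPLIES x2) OR x2))) = T IFF T = T
(((x2 IMPLIES (x3 OR x1)) XOR (NOT (x4 OR x6) AND x6)) IMPLIES ((x3 AND (x3 AND (x5 IFF x3))) OR (x1 IFF x3))) IMPLIES (x4 IFF ((x6 XOR x4) IMPLIES NOT (x1 XOR (NOT ((x1 IFF x6) IMPLIES x2) OR x2)))) = F IMPLIES T = T

T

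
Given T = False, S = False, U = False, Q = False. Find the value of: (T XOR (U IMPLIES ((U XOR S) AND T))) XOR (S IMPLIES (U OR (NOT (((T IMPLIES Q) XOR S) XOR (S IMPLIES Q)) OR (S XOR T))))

Substituting T=False, S=False, U=False, Q=False:
U XOR S = False XOR False = False
(U XOR S) AND T = False AND False = False
U IMPLIES ((U XOR S) AND T) = False IMPLIES False = True
T XOR (U IMPLIES ((U XOR S) AND T)) = False XOR True = True
T IMPLIES Q = False IMPLIES False = True
(T IMPLIES Q) XOR S = True XOR False = True
S IMPLIES Q = False IMPLIES False = True
((T IMPLIES Q) XOR S) XOR (S IMPLIES Q) = True XOR True = False
NOT (((T IMPLIES Q) XOR S) XOR (S IMPLIES Q)) = NOT False = True
S XOR T = False XOR False = False
NOT (((T IMPLIES Q) XOR S) XOR (S IMPLIES Q)) OR (S XOR T) = True OR False = True
U OR (NOT (((T IMPLIES Q) XOR S) XOR (S IMPLIES Q)) OR (S XOR T)) = False OR True = True
S IMPLIES (U OR (NOT (((T IMPLIES Q) XOR S) XOR (S IMPLIES Q)) OR (S XOR T))) = False IMPLIES True = True
(T XOR (U IMPLIES ((U XOR S) AND T))) XOR (S IMPLIES (U OR (NOT (((T IMPLIES Q) XOR S) XOR (S IMPLIES Q)) OR (S XOR T)))) = True XOR True = False

False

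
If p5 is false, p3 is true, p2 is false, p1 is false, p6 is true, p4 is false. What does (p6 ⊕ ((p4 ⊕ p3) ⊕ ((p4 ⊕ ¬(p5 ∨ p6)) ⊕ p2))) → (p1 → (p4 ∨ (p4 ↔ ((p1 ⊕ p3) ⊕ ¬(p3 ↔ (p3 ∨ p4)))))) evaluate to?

True

Substituting p5=False, p3=True, p2=False, p1=False, p6=True, p4=False:
p4 ⊕ p3 = False ⊕ True = True
p5 ∨ p6 = False ∨ True = True
¬(p5 ∨ p6) = ¬True = False
p4 ⊕ ¬(p5 ∨ p6) = False ⊕ False = False
(p4 ⊕ ¬(p5 ∨ p6)) ⊕ p2 = False ⊕ False = False
(p4 ⊕ p3) ⊕ ((p4 ⊕ ¬(p5 ∨ p6)) ⊕ p2) = True ⊕ False = True
p6 ⊕ ((p4 ⊕ p3) ⊕ ((p4 ⊕ ¬(p5 ∨ p6)) ⊕ p2)) = True ⊕ True = False
p1 ⊕ p3 = False ⊕ True = True
p3 ∨ p4 = True ∨ False = True
p3 ↔ (p3 ∨ p4) = True ↔ True = True
¬(p3 ↔ (p3 ∨ p4)) = ¬True = False
(p1 ⊕ p3) ⊕ ¬(p3 ↔ (p3 ∨ p4)) = True ⊕ False = True
p4 ↔ ((p1 ⊕ p3) ⊕ ¬(p3 ↔ (p3 ∨ p4))) = False ↔ True = False
p4 ∨ (p4 ↔ ((p1 ⊕ p3) ⊕ ¬(p3 ↔ (p3 ∨ p4)))) = False ∨ False = False
p1 → (p4 ∨ (p4 ↔ ((p1 ⊕ p3) ⊕ ¬(p3 ↔ (p3 ∨ p4))))) = False → False = True
(p6 ⊕ ((p4 ⊕ p3) ⊕ ((p4 ⊕ ¬(p5 ∨ p6)) ⊕ p2))) → (p1 → (p4 ∨ (p4 ↔ ((p1 ⊕ p3) ⊕ ¬(p3 ↔ (p3 ∨ p4)))))) = False → True = True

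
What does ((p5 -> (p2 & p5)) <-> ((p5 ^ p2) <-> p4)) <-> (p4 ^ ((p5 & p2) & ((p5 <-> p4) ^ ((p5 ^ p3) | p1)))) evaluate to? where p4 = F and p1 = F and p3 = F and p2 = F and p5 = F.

p2 & p5 = F & F = F
p5 -> (p2 & p5) = F -> F = T
p5 ^ p2 = F ^ F = F
(p5 ^ p2) <-> p4 = F <-> F = T
(p5 -> (p2 & p5)) <-> ((p5 ^ p2) <-> p4) = T <-> T = T
p5 & p2 = F & F = F
p5 <-> p4 = F <-> F = T
p5 ^ p3 = F ^ F = F
(p5 ^ p3) | p1 = F | F = F
(p5 <-> p4) ^ ((p5 ^ p3) | p1) = T ^ F = T
(p5 & p2) & ((p5 <-> p4) ^ ((p5 ^ p3) | p1)) = F & T = F
p4 ^ ((p5 & p2) & ((p5 <-> p4) ^ ((p5 ^ p3) | p1))) = F ^ F = F
((p5 -> (p2 & p5)) <-> ((p5 ^ p2) <-> p4)) <-> (p4 ^ ((p5 & p2) & ((p5 <-> p4) ^ ((p5 ^ p3) | p1)))) = T <-> F = F

F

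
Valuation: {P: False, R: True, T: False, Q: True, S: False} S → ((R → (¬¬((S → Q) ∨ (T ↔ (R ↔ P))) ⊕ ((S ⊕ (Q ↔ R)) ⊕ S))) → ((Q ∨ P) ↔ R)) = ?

Substituting P=False, R=True, T=False, Q=True, S=False:
S → Q = False → True = True
R ↔ P = True ↔ False = False
T ↔ (R ↔ P) = False ↔ False = True
(S → Q) ∨ (T ↔ (R ↔ P)) = True ∨ True = True
¬((S → Q) ∨ (T ↔ (R ↔ P))) = ¬True = False
¬¬((S → Q) ∨ (T ↔ (R ↔ P))) = ¬False = True
Q ↔ R = True ↔ True = True
S ⊕ (Q ↔ R) = False ⊕ True = True
(S ⊕ (Q ↔ R)) ⊕ S = True ⊕ False = True
¬¬((S → Q) ∨ (T ↔ (R ↔ P))) ⊕ ((S ⊕ (Q ↔ R)) ⊕ S) = True ⊕ True = False
R → (¬¬((S → Q) ∨ (T ↔ (R ↔ P))) ⊕ ((S ⊕ (Q ↔ R)) ⊕ S)) = True → False = False
Q ∨ P = True ∨ False = True
(Q ∨ P) ↔ R = True ↔ True = True
(R → (¬¬((S → Q) ∨ (T ↔ (R ↔ P))) ⊕ ((S ⊕ (Q ↔ R)) ⊕ S))) → ((Q ∨ P) ↔ R) = False → True = True
S → ((R → (¬¬((S → Q) ∨ (T ↔ (R ↔ P))) ⊕ ((S ⊕ (Q ↔ R)) ⊕ S))) → ((Q ∨ P) ↔ R)) = False → True = True

True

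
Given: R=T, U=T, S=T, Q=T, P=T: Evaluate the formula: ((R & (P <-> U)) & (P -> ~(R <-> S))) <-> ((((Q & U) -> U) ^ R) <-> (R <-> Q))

Substituting R=T, U=T, S=T, Q=T, P=T:
P <-> U = T <-> T = T
R & (P <-> U) = T & T = T
R <-> S = T <-> T = T
~(R <-> S) = ~T = F
P -> ~(R <-> S) = T -> F = F
(R & (P <-> U)) & (P -> ~(R <-> S)) = T & F = F
Q & U = T & T = T
(Q & U) -> U = T -> T = T
((Q & U) -> U) ^ R = T ^ T = F
R <-> Q = T <-> T = T
(((Q & U) -> U) ^ R) <-> (R <-> Q) = F <-> T = F
((R & (P <-> U)) & (P -> ~(R <-> S))) <-> ((((Q & U) -> U) ^ R) <-> (R <-> Q)) = F <-> F = T

T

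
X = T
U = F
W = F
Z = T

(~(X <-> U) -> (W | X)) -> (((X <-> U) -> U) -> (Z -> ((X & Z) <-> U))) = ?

F

X <-> U = T <-> F = F
~(X <-> U) = ~F = T
W | X = F | T = T
~(X <-> U) -> (W | X) = T -> T = T
X <-> U = T <-> F = F
(X <-> U) -> U = F -> F = T
X & Z = T & T = T
(X & Z) <-> U = T <-> F = F
Z -> ((X & Z) <-> U) = T -> F = F
((X <-> U) -> U) -> (Z -> ((X & Z) <-> U)) = T -> F = F
(~(X <-> U) -> (W | X)) -> (((X <-> U) -> U) -> (Z -> ((X & Z) <-> U))) = T -> F = F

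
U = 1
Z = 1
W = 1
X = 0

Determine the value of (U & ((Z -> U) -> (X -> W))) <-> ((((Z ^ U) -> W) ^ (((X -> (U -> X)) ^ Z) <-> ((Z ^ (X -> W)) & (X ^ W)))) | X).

Substituting U=1, Z=1, W=1, X=0:
Z -> U = 1 -> 1 = 1
X -> W = 0 -> 1 = 1
(Z -> U) -> (X -> W) = 1 -> 1 = 1
U & ((Z -> U) -> (X -> W)) = 1 & 1 = 1
Z ^ U = 1 ^ 1 = 0
(Z ^ U) -> W = 0 -> 1 = 1
U -> X = 1 -> 0 = 0
X -> (U -> X) = 0 -> 0 = 1
(X -> (U -> X)) ^ Z = 1 ^ 1 = 0
X -> W = 0 -> 1 = 1
Z ^ (X -> W) = 1 ^ 1 = 0
X ^ W = 0 ^ 1 = 1
(Z ^ (X -> W)) & (X ^ W) = 0 & 1 = 0
((X -> (U -> X)) ^ Z) <-> ((Z ^ (X -> W)) & (X ^ W)) = 0 <-> 0 = 1
((Z ^ U) -> W) ^ (((X -> (U -> X)) ^ Z) <-> ((Z ^ (X -> W)) & (X ^ W))) = 1 ^ 1 = 0
(((Z ^ U) -> W) ^ (((X -> (U -> X)) ^ Z) <-> ((Z ^ (X -> W)) & (X ^ W)))) | X = 0 | 0 = 0
(U & ((Z -> U) -> (X -> W))) <-> ((((Z ^ U) -> W) ^ (((X -> (U -> X)) ^ Z) <-> ((Z ^ (X -> W)) & (X ^ W)))) | X) = 1 <-> 0 = 0

0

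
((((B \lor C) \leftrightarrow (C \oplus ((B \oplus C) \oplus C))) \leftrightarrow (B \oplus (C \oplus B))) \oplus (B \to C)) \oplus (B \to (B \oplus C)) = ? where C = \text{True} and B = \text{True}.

B \lor C = \text{True} \lor \text{True} = \text{True}
B \oplus C = \text{True} \oplus \text{True} = \text{False}
(B \oplus C) \oplus C = \text{False} \oplus \text{True} = \text{True}
C \oplus ((B \oplus C) \oplus C) = \text{True} \oplus \text{True} = \text{False}
(B \lor C) \leftrightarrow (C \oplus ((B \oplus C) \oplus C)) = \text{True} \leftrightarrow \text{False} = \text{False}
C \oplus B = \text{True} \oplus \text{True} = \text{False}
B \oplus (C \oplus B) = \text{True} \oplus \text{False} = \text{True}
((B \lor C) \leftrightarrow (C \oplus ((B \oplus C) \oplus C))) \leftrightarrow (B \oplus (C \oplus B)) = \text{False} \leftrightarrow \text{True} = \text{False}
B \to C = \text{True} \to \text{True} = \text{True}
(((B \lor C) \leftrightarrow (C \oplus ((B \oplus C) \oplus C))) \leftrightarrow (B \oplus (C \oplus B))) \oplus (B \to C) = \text{False} \oplus \text{True} = \text{True}
B \oplus C = \text{True} \oplus \text{True} = \text{False}
B \to (B \oplus C) = \text{True} \to \text{False} = \text{False}
((((B \lor C) \leftrightarrow (C \oplus ((B \oplus C) \oplus C))) \leftrightarrow (B \oplus (C \oplus B))) \oplus (B \to C)) \oplus (B \to (B \oplus C)) = \text{True} \oplus \text{False} = \text{True}

\text{True}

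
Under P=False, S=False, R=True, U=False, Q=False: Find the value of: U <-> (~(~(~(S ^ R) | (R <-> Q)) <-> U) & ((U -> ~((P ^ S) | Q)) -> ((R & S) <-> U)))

False

S ^ R = False ^ True = True
~(S ^ R) = ~True = False
R <-> Q = True <-> False = False
~(S ^ R) | (R <-> Q) = False | False = False
~(~(S ^ R) | (R <-> Q)) = ~False = True
~(~(S ^ R) | (R <-> Q)) <-> U = True <-> False = False
~(~(~(S ^ R) | (R <-> Q)) <-> U) = ~False = True
P ^ S = False ^ False = False
(P ^ S) | Q = False | False = False
~((P ^ S) | Q) = ~False = True
U -> ~((P ^ S) | Q) = False -> True = True
R & S = True & False = False
(R & S) <-> U = False <-> False = True
(U -> ~((P ^ S) | Q)) -> ((R & S) <-> U) = True -> True = True
~(~(~(S ^ R) | (R <-> Q)) <-> U) & ((U -> ~((P ^ S) | Q)) -> ((R & S) <-> U)) = True & True = True
U <-> (~(~(~(S ^ R) | (R <-> Q)) <-> U) & ((U -> ~((P ^ S) | Q)) -> ((R & S) <-> U))) = False <-> True = False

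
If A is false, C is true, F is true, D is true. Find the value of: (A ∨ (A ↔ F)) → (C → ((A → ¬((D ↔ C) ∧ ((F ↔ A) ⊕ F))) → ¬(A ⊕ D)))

Substituting A=False, C=True, F=True, D=True:
A ↔ F = False ↔ True = False
A ∨ (A ↔ F) = False ∨ False = False
D ↔ C = True ↔ True = True
F ↔ A = True ↔ False = False
(F ↔ A) ⊕ F = False ⊕ True = True
(D ↔ C) ∧ ((F ↔ A) ⊕ F) = True ∧ True = True
¬((D ↔ C) ∧ ((F ↔ A) ⊕ F)) = ¬True = False
A → ¬((D ↔ C) ∧ ((F ↔ A) ⊕ F)) = False → False = True
A ⊕ D = False ⊕ True = True
¬(A ⊕ D) = ¬True = False
(A → ¬((D ↔ C) ∧ ((F ↔ A) ⊕ F))) → ¬(A ⊕ D) = True → False = False
C → ((A → ¬((D ↔ C) ∧ ((F ↔ A) ⊕ F))) → ¬(A ⊕ D)) = True → False = False
(A ∨ (A ↔ F)) → (C → ((A → ¬((D ↔ C) ∧ ((F ↔ A) ⊕ F))) → ¬(A ⊕ D))) = False → False = True

True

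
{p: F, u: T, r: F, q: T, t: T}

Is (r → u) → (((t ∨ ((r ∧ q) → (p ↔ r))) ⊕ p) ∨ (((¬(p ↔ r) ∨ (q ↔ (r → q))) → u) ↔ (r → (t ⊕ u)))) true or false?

T

Substituting p=F, u=T, r=F, q=T, t=T:
r → u = F → T = T
r ∧ q = F ∧ T = F
p ↔ r = F ↔ F = T
(r ∧ q) → (p ↔ r) = F → T = T
t ∨ ((r ∧ q) → (p ↔ r)) = T ∨ T = T
(t ∨ ((r ∧ q) → (p ↔ r))) ⊕ p = T ⊕ F = T
p ↔ r = F ↔ F = T
¬(p ↔ r) = ¬T = F
r → q = F → T = T
q ↔ (r → q) = T ↔ T = T
¬(p ↔ r) ∨ (q ↔ (r → q)) = F ∨ T = T
(¬(p ↔ r) ∨ (q ↔ (r → q))) → u = T → T = T
t ⊕ u = T ⊕ T = F
r → (t ⊕ u) = F → F = T
((¬(p ↔ r) ∨ (q ↔ (r → q))) → u) ↔ (r → (t ⊕ u)) = T ↔ T = T
((t ∨ ((r ∧ q) → (p ↔ r))) ⊕ p) ∨ (((¬(p ↔ r) ∨ (q ↔ (r → q))) → u) ↔ (r → (t ⊕ u))) = T ∨ T = T
(r → u) → (((t ∨ ((r ∧ q) → (p ↔ r))) ⊕ p) ∨ (((¬(p ↔ r) ∨ (q ↔ (r → q))) → u) ↔ (r → (t ⊕ u)))) = T → T = T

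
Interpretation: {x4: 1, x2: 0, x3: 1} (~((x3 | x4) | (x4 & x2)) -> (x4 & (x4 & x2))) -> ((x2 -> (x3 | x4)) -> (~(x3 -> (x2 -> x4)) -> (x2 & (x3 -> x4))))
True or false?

1

x3 | x4 = 1 | 1 = 1
x4 & x2 = 1 & 0 = 0
(x3 | x4) | (x4 & x2) = 1 | 0 = 1
~((x3 | x4) | (x4 & x2)) = ~1 = 0
x4 & x2 = 1 & 0 = 0
x4 & (x4 & x2) = 1 & 0 = 0
~((x3 | x4) | (x4 & x2)) -> (x4 & (x4 & x2)) = 0 -> 0 = 1
x3 | x4 = 1 | 1 = 1
x2 -> (x3 | x4) = 0 -> 1 = 1
x2 -> x4 = 0 -> 1 = 1
x3 -> (x2 -> x4) = 1 -> 1 = 1
~(x3 -> (x2 -> x4)) = ~1 = 0
x3 -> x4 = 1 -> 1 = 1
x2 & (x3 -> x4) = 0 & 1 = 0
~(x3 -> (x2 -> x4)) -> (x2 & (x3 -> x4)) = 0 -> 0 = 1
(x2 -> (x3 | x4)) -> (~(x3 -> (x2 -> x4)) -> (x2 & (x3 -> x4))) = 1 -> 1 = 1
(~((x3 | x4) | (x4 & x2)) -> (x4 & (x4 & x2))) -> ((x2 -> (x3 | x4)) -> (~(x3 -> (x2 -> x4)) -> (x2 & (x3 -> x4)))) = 1 -> 1 = 1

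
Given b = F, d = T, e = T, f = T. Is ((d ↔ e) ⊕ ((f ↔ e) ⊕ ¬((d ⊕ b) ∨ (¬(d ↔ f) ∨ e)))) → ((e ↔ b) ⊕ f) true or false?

Substituting b=F, d=T, e=T, f=T:
d ↔ e = T ↔ T = T
f ↔ e = T ↔ T = T
d ⊕ b = T ⊕ F = T
d ↔ f = T ↔ T = T
¬(d ↔ f) = ¬T = F
¬(d ↔ f) ∨ e = F ∨ T = T
(d ⊕ b) ∨ (¬(d ↔ f) ∨ e) = T ∨ T = T
¬((d ⊕ b) ∨ (¬(d ↔ f) ∨ e)) = ¬T = F
(f ↔ e) ⊕ ¬((d ⊕ b) ∨ (¬(d ↔ f) ∨ e)) = T ⊕ F = T
(d ↔ e) ⊕ ((f ↔ e) ⊕ ¬((d ⊕ b) ∨ (¬(d ↔ f) ∨ e))) = T ⊕ T = F
e ↔ b = T ↔ F = F
(e ↔ b) ⊕ f = F ⊕ T = T
((d ↔ e) ⊕ ((f ↔ e) ⊕ ¬((d ⊕ b) ∨ (¬(d ↔ f) ∨ e)))) → ((e ↔ b) ⊕ f) = F → T = T

T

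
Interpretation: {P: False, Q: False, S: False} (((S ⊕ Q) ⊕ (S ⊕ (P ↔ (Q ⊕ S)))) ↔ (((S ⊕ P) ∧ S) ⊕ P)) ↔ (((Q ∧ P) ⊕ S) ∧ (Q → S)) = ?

True

Substituting P=False, Q=False, S=False:
S ⊕ Q = False ⊕ False = False
Q ⊕ S = False ⊕ False = False
P ↔ (Q ⊕ S) = False ↔ False = True
S ⊕ (P ↔ (Q ⊕ S)) = False ⊕ True = True
(S ⊕ Q) ⊕ (S ⊕ (P ↔ (Q ⊕ S))) = False ⊕ True = True
S ⊕ P = False ⊕ False = False
(S ⊕ P) ∧ S = False ∧ False = False
((S ⊕ P) ∧ S) ⊕ P = False ⊕ False = False
((S ⊕ Q) ⊕ (S ⊕ (P ↔ (Q ⊕ S)))) ↔ (((S ⊕ P) ∧ S) ⊕ P) = True ↔ False = False
Q ∧ P = False ∧ False = False
(Q ∧ P) ⊕ S = False ⊕ False = False
Q → S = False → False = True
((Q ∧ P) ⊕ S) ∧ (Q → S) = False ∧ True = False
(((S ⊕ Q) ⊕ (S ⊕ (P ↔ (Q ⊕ S)))) ↔ (((S ⊕ P) ∧ S) ⊕ P)) ↔ (((Q ∧ P) ⊕ S) ∧ (Q → S)) = False ↔ False = True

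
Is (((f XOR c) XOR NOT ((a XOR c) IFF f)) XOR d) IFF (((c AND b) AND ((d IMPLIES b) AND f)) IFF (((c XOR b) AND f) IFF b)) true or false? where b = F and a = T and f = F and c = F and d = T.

f XOR c = F XOR F = F
a XOR c = T XOR F = T
(a XOR c) IFF f = T IFF F = F
NOT ((a XOR c) IFF f) = NOT F = T
(f XOR c) XOR NOT ((a XOR c) IFF f) = F XOR T = T
((f XOR c) XOR NOT ((a XOR c) IFF f)) XOR d = T XOR T = F
c AND b = F AND F = F
d IMPLIES b = T IMPLIES F = F
(d IMPLIES b) AND f = F AND F = F
(c AND b) AND ((d IMPLIES b) AND f) = F AND F = F
c XOR b = F XOR F = F
(c XOR b) AND f = F AND F = F
((c XOR b) AND f) IFF b = F IFF F = T
((c AND b) AND ((d IMPLIES b) AND f)) IFF (((c XOR b) AND f) IFF b) = F IFF T = F
(((f XOR c) XOR NOT ((a XOR c) IFF f)) XOR d) IFF (((c AND b) AND ((d IMPLIES b) AND f)) IFF (((c XOR b) AND f) IFF b)) = F IFF F = T

T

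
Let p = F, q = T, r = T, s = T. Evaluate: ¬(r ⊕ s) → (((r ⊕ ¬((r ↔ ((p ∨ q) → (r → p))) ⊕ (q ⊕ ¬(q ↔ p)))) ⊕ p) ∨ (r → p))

F

Substituting p=F, q=T, r=T, s=T:
r ⊕ s = T ⊕ T = F
¬(r ⊕ s) = ¬F = T
p ∨ q = F ∨ T = T
r → p = T → F = F
(p ∨ q) → (r → p) = T → F = F
r ↔ ((p ∨ q) → (r → p)) = T ↔ F = F
q ↔ p = T ↔ F = F
¬(q ↔ p) = ¬F = T
q ⊕ ¬(q ↔ p) = T ⊕ T = F
(r ↔ ((p ∨ q) → (r → p))) ⊕ (q ⊕ ¬(q ↔ p)) = F ⊕ F = F
¬((r ↔ ((p ∨ q) → (r → p))) ⊕ (q ⊕ ¬(q ↔ p))) = ¬F = T
r ⊕ ¬((r ↔ ((p ∨ q) → (r → p))) ⊕ (q ⊕ ¬(q ↔ p))) = T ⊕ T = F
(r ⊕ ¬((r ↔ ((p ∨ q) → (r → p))) ⊕ (q ⊕ ¬(q ↔ p)))) ⊕ p = F ⊕ F = F
r → p = T → F = F
((r ⊕ ¬((r ↔ ((p ∨ q) → (r → p))) ⊕ (q ⊕ ¬(q ↔ p)))) ⊕ p) ∨ (r → p) = F ∨ F = F
¬(r ⊕ s) → (((r ⊕ ¬((r ↔ ((p ∨ q) → (r → p))) ⊕ (q ⊕ ¬(q ↔ p)))) ⊕ p) ∨ (r → p)) = T → F = F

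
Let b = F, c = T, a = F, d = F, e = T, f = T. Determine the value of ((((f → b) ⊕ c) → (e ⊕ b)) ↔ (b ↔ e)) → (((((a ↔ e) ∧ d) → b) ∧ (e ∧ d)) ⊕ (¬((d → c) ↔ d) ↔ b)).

T

f → b = T → F = F
(f → b) ⊕ c = F ⊕ T = T
e ⊕ b = T ⊕ F = T
((f → b) ⊕ c) → (e ⊕ b) = T → T = T
b ↔ e = F ↔ T = F
(((f → b) ⊕ c) → (e ⊕ b)) ↔ (b ↔ e) = T ↔ F = F
a ↔ e = F ↔ T = F
(a ↔ e) ∧ d = F ∧ F = F
((a ↔ e) ∧ d) → b = F → F = T
e ∧ d = T ∧ F = F
(((a ↔ e) ∧ d) → b) ∧ (e ∧ d) = T ∧ F = F
d → c = F → T = T
(d → c) ↔ d = T ↔ F = F
¬((d → c) ↔ d) = ¬F = T
¬((d → c) ↔ d) ↔ b = T ↔ F = F
((((a ↔ e) ∧ d) → b) ∧ (e ∧ d)) ⊕ (¬((d → c) ↔ d) ↔ b) = F ⊕ F = F
((((f → b) ⊕ c) → (e ⊕ b)) ↔ (b ↔ e)) → (((((a ↔ e) ∧ d) → b) ∧ (e ∧ d)) ⊕ (¬((d → c) ↔ d) ↔ b)) = F → F = T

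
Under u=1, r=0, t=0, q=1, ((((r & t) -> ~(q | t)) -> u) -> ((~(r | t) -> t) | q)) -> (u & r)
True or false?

Substituting u=1, r=0, t=0, q=1:
r & t = 0 & 0 = 0
q | t = 1 | 0 = 1
~(q | t) = ~1 = 0
(r & t) -> ~(q | t) = 0 -> 0 = 1
((r & t) -> ~(q | t)) -> u = 1 -> 1 = 1
r | t = 0 | 0 = 0
~(r | t) = ~0 = 1
~(r | t) -> t = 1 -> 0 = 0
(~(r | t) -> t) | q = 0 | 1 = 1
(((r & t) -> ~(q | t)) -> u) -> ((~(r | t) -> t) | q) = 1 -> 1 = 1
u & r = 1 & 0 = 0
((((r & t) -> ~(q | t)) -> u) -> ((~(r | t) -> t) | q)) -> (u & r) = 1 -> 0 = 0

0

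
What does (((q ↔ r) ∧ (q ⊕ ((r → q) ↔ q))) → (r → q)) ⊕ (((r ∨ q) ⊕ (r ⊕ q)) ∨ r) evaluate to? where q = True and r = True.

q ↔ r = True ↔ True = True
r → q = True → True = True
(r → q) ↔ q = True ↔ True = True
q ⊕ ((r → q) ↔ q) = True ⊕ True = False
(q ↔ r) ∧ (q ⊕ ((r → q) ↔ q)) = True ∧ False = False
r → q = True → True = True
((q ↔ r) ∧ (q ⊕ ((r → q) ↔ q))) → (r → q) = False → True = True
r ∨ q = True ∨ True = True
r ⊕ q = True ⊕ True = False
(r ∨ q) ⊕ (r ⊕ q) = True ⊕ False = True
((r ∨ q) ⊕ (r ⊕ q)) ∨ r = True ∨ True = True
(((q ↔ r) ∧ (q ⊕ ((r → q) ↔ q))) → (r → q)) ⊕ (((r ∨ q) ⊕ (r ⊕ q)) ∨ r) = True ⊕ True = False

False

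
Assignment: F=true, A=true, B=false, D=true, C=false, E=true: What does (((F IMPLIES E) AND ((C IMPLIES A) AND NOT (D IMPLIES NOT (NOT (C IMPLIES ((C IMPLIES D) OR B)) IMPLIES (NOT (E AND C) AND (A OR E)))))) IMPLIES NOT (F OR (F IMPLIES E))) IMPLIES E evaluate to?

true

F IMPLIES E = true IMPLIES true = true
C IMPLIES A = false IMPLIES true = true
C IMPLIES D = false IMPLIES true = true
(C IMPLIES D) OR B = true OR false = true
C IMPLIES ((C IMPLIES D) OR B) = false IMPLIES true = true
NOT (C IMPLIES ((C IMPLIES D) OR B)) = NOT true = false
E AND C = true AND false = false
NOT (E AND C) = NOT false = true
A OR E = true OR true = true
NOT (E AND C) AND (A OR E) = true AND true = true
NOT (C IMPLIES ((C IMPLIES D) OR B)) IMPLIES (NOT (E AND C) AND (A OR E)) = false IMPLIES true = true
NOT (NOT (C IMPLIES ((C IMPLIES D) OR B)) IMPLIES (NOT (E AND C) AND (A OR E))) = NOT true = false
D IMPLIES NOT (NOT (C IMPLIES ((C IMPLIES D) OR B)) IMPLIES (NOT (E AND C) AND (A OR E))) = true IMPLIES false = false
NOT (D IMPLIES NOT (NOT (C IMPLIES ((C IMPLIES D) OR B)) IMPLIES (NOT (E AND C) AND (A OR E)))) = NOT false = true
(C IMPLIES A) AND NOT (D IMPLIES NOT (NOT (C IMPLIES ((C IMPLIES D) OR B)) IMPLIES (NOT (E AND C) AND (A OR E)))) = true AND true = true
(F IMPLIES E) AND ((C IMPLIES A) AND NOT (D IMPLIES NOT (NOT (C IMPLIES ((C IMPLIES D) OR B)) IMPLIES (NOT (E AND C) AND (A OR E))))) = true AND true = true
F IMPLIES E = true IMPLIES true = true
F OR (F IMPLIES E) = true OR true = true
NOT (F OR (F IMPLIES E)) = NOT true = false
((F IMPLIES E) AND ((C IMPLIES A) AND NOT (D IMPLIES NOT (NOT (C IMPLIES ((C IMPLIES D) OR B)) IMPLIES (NOT (E AND C) AND (A OR E)))))) IMPLIES NOT (F OR (F IMPLIES E)) = true IMPLIES false = false
(((F IMPLIES E) AND ((C IMPLIES A) AND NOT (D IMPLIES NOT (NOT (C IMPLIES ((C IMPLIES D) OR B)) IMPLIES (NOT (E AND C) AND (A OR E)))))) IMPLIES NOT (F OR (F IMPLIES E))) IMPLIES E = false IMPLIES true = true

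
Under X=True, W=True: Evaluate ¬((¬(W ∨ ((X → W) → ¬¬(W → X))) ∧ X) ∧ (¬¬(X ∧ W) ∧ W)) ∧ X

Substituting X=True, W=True:
X → W = True → True = True
W → X = True → True = True
¬(W → X) = ¬True = False
¬¬(W → X) = ¬False = True
(X → W) → ¬¬(W → X) = True → True = True
W ∨ ((X → W) → ¬¬(W → X)) = True ∨ True = True
¬(W ∨ ((X → W) → ¬¬(W → X))) = ¬True = False
¬(W ∨ ((X → W) → ¬¬(W → X))) ∧ X = False ∧ True = False
X ∧ W = True ∧ True = True
¬(X ∧ W) = ¬True = False
¬¬(X ∧ W) = ¬False = True
¬¬(X ∧ W) ∧ W = True ∧ True = True
(¬(W ∨ ((X → W) → ¬¬(W → X))) ∧ X) ∧ (¬¬(X ∧ W) ∧ W) = False ∧ True = False
¬((¬(W ∨ ((X → W) → ¬¬(W → X))) ∧ X) ∧ (¬¬(X ∧ W) ∧ W)) = ¬False = True
¬((¬(W ∨ ((X → W) → ¬¬(W → X))) ∧ X) ∧ (¬¬(X ∧ W) ∧ W)) ∧ X = True ∧ True = True

True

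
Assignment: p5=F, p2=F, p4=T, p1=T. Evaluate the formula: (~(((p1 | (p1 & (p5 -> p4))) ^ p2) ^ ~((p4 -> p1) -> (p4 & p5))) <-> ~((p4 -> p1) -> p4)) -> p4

T

Substituting p5=F, p2=F, p4=T, p1=T:
p5 -> p4 = F -> T = T
p1 & (p5 -> p4) = T & T = T
p1 | (p1 & (p5 -> p4)) = T | T = T
(p1 | (p1 & (p5 -> p4))) ^ p2 = T ^ F = T
p4 -> p1 = T -> T = T
p4 & p5 = T & F = F
(p4 -> p1) -> (p4 & p5) = T -> F = F
~((p4 -> p1) -> (p4 & p5)) = ~F = T
((p1 | (p1 & (p5 -> p4))) ^ p2) ^ ~((p4 -> p1) -> (p4 & p5)) = T ^ T = F
~(((p1 | (p1 & (p5 -> p4))) ^ p2) ^ ~((p4 -> p1) -> (p4 & p5))) = ~F = T
p4 -> p1 = T -> T = T
(p4 -> p1) -> p4 = T -> T = T
~((p4 -> p1) -> p4) = ~T = F
~(((p1 | (p1 & (p5 -> p4))) ^ p2) ^ ~((p4 -> p1) -> (p4 & p5))) <-> ~((p4 -> p1) -> p4) = T <-> F = F
(~(((p1 | (p1 & (p5 -> p4))) ^ p2) ^ ~((p4 -> p1) -> (p4 & p5))) <-> ~((p4 -> p1) -> p4)) -> p4 = F -> T = T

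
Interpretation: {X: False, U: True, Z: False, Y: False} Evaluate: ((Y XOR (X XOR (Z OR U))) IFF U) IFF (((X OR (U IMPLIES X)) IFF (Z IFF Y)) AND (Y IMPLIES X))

False

Substituting X=False, U=True, Z=False, Y=False:
Z OR U = False OR True = True
X XOR (Z OR U) = False XOR True = True
Y XOR (X XOR (Z OR U)) = False XOR True = True
(Y XOR (X XOR (Z OR U))) IFF U = True IFF True = True
U IMPLIES X = True IMPLIES False = False
X OR (U IMPLIES X) = False OR False = False
Z IFF Y = False IFF False = True
(X OR (U IMPLIES X)) IFF (Z IFF Y) = False IFF True = False
Y IMPLIES X = False IMPLIES False = True
((X OR (U IMPLIES X)) IFF (Z IFF Y)) AND (Y IMPLIES X) = False AND True = False
((Y XOR (X XOR (Z OR U))) IFF U) IFF (((X OR (U IMPLIES X)) IFF (Z IFF Y)) AND (Y IMPLIES X)) = True IFF False = False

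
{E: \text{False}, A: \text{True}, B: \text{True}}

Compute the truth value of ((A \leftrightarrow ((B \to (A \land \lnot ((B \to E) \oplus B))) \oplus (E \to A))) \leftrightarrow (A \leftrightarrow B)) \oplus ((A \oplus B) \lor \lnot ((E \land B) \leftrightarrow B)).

B \to E = \text{True} \to \text{False} = \text{False}
(B \to E) \oplus B = \text{False} \oplus \text{True} = \text{True}
\lnot ((B \to E) \oplus B) = \lnot \text{True} = \text{False}
A \land \lnot ((B \to E) \oplus B) = \text{True} \land \text{False} = \text{False}
B \to (A \land \lnot ((B \to E) \oplus B)) = \text{True} \to \text{False} = \text{False}
E \to A = \text{False} \to \text{True} = \text{True}
(B \to (A \land \lnot ((B \to E) \oplus B))) \oplus (E \to A) = \text{False} \oplus \text{True} = \text{True}
A \leftrightarrow ((B \to (A \land \lnot ((B \to E) \oplus B))) \oplus (E \to A)) = \text{True} \leftrightarrow \text{True} = \text{True}
A \leftrightarrow B = \text{True} \leftrightarrow \text{True} = \text{True}
(A \leftrightarrow ((B \to (A \land \lnot ((B \to E) \oplus B))) \oplus (E \to A))) \leftrightarrow (A \leftrightarrow B) = \text{True} \leftrightarrow \text{True} = \text{True}
A \oplus B = \text{True} \oplus \text{True} = \text{False}
E \land B = \text{False} \land \text{True} = \text{False}
(E \land B) \leftrightarrow B = \text{False} \leftrightarrow \text{True} = \text{False}
\lnot ((E \land B) \leftrightarrow B) = \lnot \text{False} = \text{True}
(A \oplus B) \lor \lnot ((E \land B) \leftrightarrow B) = \text{False} \lor \text{True} = \text{True}
((A \leftrightarrow ((B \to (A \land \lnot ((B \to E) \oplus B))) \oplus (E \to A))) \leftrightarrow (A \leftrightarrow B)) \oplus ((A \oplus B) \lor \lnot ((E \land B) \leftrightarrow B)) = \text{True} \oplus \text{True} = \text{False}

\text{False}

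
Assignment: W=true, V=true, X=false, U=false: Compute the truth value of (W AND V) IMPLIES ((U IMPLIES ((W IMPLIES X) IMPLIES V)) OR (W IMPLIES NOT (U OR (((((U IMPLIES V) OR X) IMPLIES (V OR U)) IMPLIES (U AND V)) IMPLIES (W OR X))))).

W AND V = true AND true = true
W IMPLIES X = true IMPLIES false = false
(W IMPLIES X) IMPLIES V = false IMPLIES true = true
U IMPLIES ((W IMPLIES X) IMPLIES V) = false IMPLIES true = true
U IMPLIES V = false IMPLIES true = true
(U IMPLIES V) OR X = true OR false = true
V OR U = true OR false = true
((U IMPLIES V) OR X) IMPLIES (V OR U) = true IMPLIES true = true
U AND V = false AND true = false
(((U IMPLIES V) OR X) IMPLIES (V OR U)) IMPLIES (U AND V) = true IMPLIES false = false
W OR X = true OR false = true
((((U IMPLIES V) OR X) IMPLIES (V OR U)) IMPLIES (U AND V)) IMPLIES (W OR X) = false IMPLIES true = true
U OR (((((U IMPLIES V) OR X) IMPLIES (V OR U)) IMPLIES (U AND V)) IMPLIES (W OR X)) = false OR true = true
NOT (U OR (((((U IMPLIES V) OR X) IMPLIES (V OR U)) IMPLIES (U AND V)) IMPLIES (W OR X))) = NOT true = false
W IMPLIES NOT (U OR (((((U IMPLIES V) OR X) IMPLIES (V OR U)) IMPLIES (U AND V)) IMPLIES (W OR X))) = true IMPLIES false = false
(U IMPLIES ((W IMPLIES X) IMPLIES V)) OR (W IMPLIES NOT (U OR (((((U IMPLIES V) OR X) IMPLIES (V OR U)) IMPLIES (U AND V)) IMPLIES (W OR X)))) = true OR false = true
(W AND V) IMPLIES ((U IMPLIES ((W IMPLIES X) IMPLIES V)) OR (W IMPLIES NOT (U OR (((((U IMPLIES V) OR X) IMPLIES (V OR U)) IMPLIES (U AND V)) IMPLIES (W OR X))))) = true IMPLIES true = true

true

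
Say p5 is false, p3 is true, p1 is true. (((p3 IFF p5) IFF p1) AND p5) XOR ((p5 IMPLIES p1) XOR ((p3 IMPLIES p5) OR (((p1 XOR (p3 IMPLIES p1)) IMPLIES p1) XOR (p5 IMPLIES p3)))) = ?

True

p3 IFF p5 = True IFF False = False
(p3 IFF p5) IFF p1 = False IFF True = False
((p3 IFF p5) IFF p1) AND p5 = False AND False = False
p5 IMPLIES p1 = False IMPLIES True = True
p3 IMPLIES p5 = True IMPLIES False = False
p3 IMPLIES p1 = True IMPLIES True = True
p1 XOR (p3 IMPLIES p1) = True XOR True = False
(p1 XOR (p3 IMPLIES p1)) IMPLIES p1 = False IMPLIES True = True
p5 IMPLIES p3 = False IMPLIES True = True
((p1 XOR (p3 IMPLIES p1)) IMPLIES p1) XOR (p5 IMPLIES p3) = True XOR True = False
(p3 IMPLIES p5) OR (((p1 XOR (p3 IMPLIES p1)) IMPLIES p1) XOR (p5 IMPLIES p3)) = False OR False = False
(p5 IMPLIES p1) XOR ((p3 IMPLIES p5) OR (((p1 XOR (p3 IMPLIES p1)) IMPLIES p1) XOR (p5 IMPLIES p3))) = True XOR False = True
(((p3 IFF p5) IFF p1) AND p5) XOR ((p5 IMPLIES p1) XOR ((p3 IMPLIES p5) OR (((p1 XOR (p3 IMPLIES p1)) IMPLIES p1) XOR (p5 IMPLIES p3)))) = False XOR True = True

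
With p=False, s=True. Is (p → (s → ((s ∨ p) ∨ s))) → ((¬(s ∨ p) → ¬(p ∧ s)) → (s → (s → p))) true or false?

False

Substituting p=False, s=True:
s ∨ p = True ∨ False = True
(s ∨ p) ∨ s = True ∨ True = True
s → ((s ∨ p) ∨ s) = True → True = True
p → (s → ((s ∨ p) ∨ s)) = False → True = True
s ∨ p = True ∨ False = True
¬(s ∨ p) = ¬True = False
p ∧ s = False ∧ True = False
¬(p ∧ s) = ¬False = True
¬(s ∨ p) → ¬(p ∧ s) = False → True = True
s → p = True → False = False
s → (s → p) = True → False = False
(¬(s ∨ p) → ¬(p ∧ s)) → (s → (s → p)) = True → False = False
(p → (s → ((s ∨ p) ∨ s))) → ((¬(s ∨ p) → ¬(p ∧ s)) → (s → (s → p))) = True → False = False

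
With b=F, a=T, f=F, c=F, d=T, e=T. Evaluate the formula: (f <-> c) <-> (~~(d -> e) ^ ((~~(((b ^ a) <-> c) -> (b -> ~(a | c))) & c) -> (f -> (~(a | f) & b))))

Substituting b=F, a=T, f=F, c=F, d=T, e=T:
f <-> c = F <-> F = T
d -> e = T -> T = T
~(d -> e) = ~T = F
~~(d -> e) = ~F = T
b ^ a = F ^ T = T
(b ^ a) <-> c = T <-> F = F
a | c = T | F = T
~(a | c) = ~T = F
b -> ~(a | c) = F -> F = T
((b ^ a) <-> c) -> (b -> ~(a | c)) = F -> T = T
~(((b ^ a) <-> c) -> (b -> ~(a | c))) = ~T = F
~~(((b ^ a) <-> c) -> (b -> ~(a | c))) = ~F = T
~~(((b ^ a) <-> c) -> (b -> ~(a | c))) & c = T & F = F
a | f = T | F = T
~(a | f) = ~T = F
~(a | f) & b = F & F = F
f -> (~(a | f) & b) = F -> F = T
(~~(((b ^ a) <-> c) -> (b -> ~(a | c))) & c) -> (f -> (~(a | f) & b)) = F -> T = T
~~(d -> e) ^ ((~~(((b ^ a) <-> c) -> (b -> ~(a | c))) & c) -> (f -> (~(a | f) & b))) = T ^ T = F
(f <-> c) <-> (~~(d -> e) ^ ((~~(((b ^ a) <-> c) -> (b -> ~(a | c))) & c) -> (f -> (~(a | f) & b)))) = T <-> F = F

F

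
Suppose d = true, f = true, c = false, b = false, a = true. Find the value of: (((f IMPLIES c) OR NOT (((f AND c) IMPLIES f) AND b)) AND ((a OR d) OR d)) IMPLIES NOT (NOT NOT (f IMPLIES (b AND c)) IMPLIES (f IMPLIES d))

Substituting d=true, f=true, c=false, b=false, a=true:
f IMPLIES c = true IMPLIES false = false
f AND c = true AND false = false
(f AND c) IMPLIES f = false IMPLIES true = true
((f AND c) IMPLIES f) AND b = true AND false = false
NOT (((f AND c) IMPLIES f) AND b) = NOT false = true
(f IMPLIES c) OR NOT (((f AND c) IMPLIES f) AND b) = false OR true = true
a OR d = true OR true = true
(a OR d) OR d = true OR true = true
((f IMPLIES c) OR NOT (((f AND c) IMPLIES f) AND b)) AND ((a OR d) OR d) = true AND true = true
b AND c = false AND false = false
f IMPLIES (b AND c) = true IMPLIES false = false
NOT (f IMPLIES (b AND c)) = NOT false = true
NOT NOT (f IMPLIES (b AND c)) = NOT true = false
f IMPLIES d = true IMPLIES true = true
NOT NOT (f IMPLIES (b AND c)) IMPLIES (f IMPLIES d) = false IMPLIES true = true
NOT (NOT NOT (f IMPLIES (b AND c)) IMPLIES (f IMPLIES d)) = NOT true = false
(((f IMPLIES c) OR NOT (((f AND c) IMPLIES f) AND b)) AND ((a OR d) OR d)) IMPLIES NOT (NOT NOT (f IMPLIES (b AND c)) IMPLIES (f IMPLIES d)) = true IMPLIES false = false

false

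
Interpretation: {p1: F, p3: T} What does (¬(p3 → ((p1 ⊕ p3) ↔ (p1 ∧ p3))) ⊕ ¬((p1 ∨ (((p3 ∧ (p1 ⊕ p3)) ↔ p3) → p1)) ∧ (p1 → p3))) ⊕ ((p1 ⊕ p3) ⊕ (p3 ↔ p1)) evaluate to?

T

p1 ⊕ p3 = F ⊕ T = T
p1 ∧ p3 = F ∧ T = F
(p1 ⊕ p3) ↔ (p1 ∧ p3) = T ↔ F = F
p3 → ((p1 ⊕ p3) ↔ (p1 ∧ p3)) = T → F = F
¬(p3 → ((p1 ⊕ p3) ↔ (p1 ∧ p3))) = ¬F = T
p1 ⊕ p3 = F ⊕ T = T
p3 ∧ (p1 ⊕ p3) = T ∧ T = T
(p3 ∧ (p1 ⊕ p3)) ↔ p3 = T ↔ T = T
((p3 ∧ (p1 ⊕ p3)) ↔ p3) → p1 = T → F = F
p1 ∨ (((p3 ∧ (p1 ⊕ p3)) ↔ p3) → p1) = F ∨ F = F
p1 → p3 = F → T = T
(p1 ∨ (((p3 ∧ (p1 ⊕ p3)) ↔ p3) → p1)) ∧ (p1 → p3) = F ∧ T = F
¬((p1 ∨ (((p3 ∧ (p1 ⊕ p3)) ↔ p3) → p1)) ∧ (p1 → p3)) = ¬F = T
¬(p3 → ((p1 ⊕ p3) ↔ (p1 ∧ p3))) ⊕ ¬((p1 ∨ (((p3 ∧ (p1 ⊕ p3)) ↔ p3) → p1)) ∧ (p1 → p3)) = T ⊕ T = F
p1 ⊕ p3 = F ⊕ T = T
p3 ↔ p1 = T ↔ F = F
(p1 ⊕ p3) ⊕ (p3 ↔ p1) = T ⊕ F = T
(¬(p3 → ((p1 ⊕ p3) ↔ (p1 ∧ p3))) ⊕ ¬((p1 ∨ (((p3 ∧ (p1 ⊕ p3)) ↔ p3) → p1)) ∧ (p1 → p3))) ⊕ ((p1 ⊕ p3) ⊕ (p3 ↔ p1)) = F ⊕ T = T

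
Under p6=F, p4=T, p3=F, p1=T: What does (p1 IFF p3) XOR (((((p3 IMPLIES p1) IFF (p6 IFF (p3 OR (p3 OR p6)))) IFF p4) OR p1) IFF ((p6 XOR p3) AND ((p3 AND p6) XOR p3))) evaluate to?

p1 IFF p3 = T IFF F = F
p3 IMPLIES p1 = F IMPLIES T = T
p3 OR p6 = F OR F = F
p3 OR (p3 OR p6) = F OR F = F
p6 IFF (p3 OR (p3 OR p6)) = F IFF F = T
(p3 IMPLIES p1) IFF (p6 IFF (p3 OR (p3 OR p6))) = T IFF T = T
((p3 IMPLIES p1) IFF (p6 IFF (p3 OR (p3 OR p6)))) IFF p4 = T IFF T = T
(((p3 IMPLIES p1) IFF (p6 IFF (p3 OR (p3 OR p6)))) IFF p4) OR p1 = T OR T = T
p6 XOR p3 = F XOR F = F
p3 AND p6 = F AND F = F
(p3 AND p6) XOR p3 = F XOR F = F
(p6 XOR p3) AND ((p3 AND p6) XOR p3) = F AND F = F
((((p3 IMPLIES p1) IFF (p6 IFF (p3 OR (p3 OR p6)))) IFF p4) OR p1) IFF ((p6 XOR p3) AND ((p3 AND p6) XOR p3)) = T IFF F = F
(p1 IFF p3) XOR (((((p3 IMPLIES p1) IFF (p6 IFF (p3 OR (p3 OR p6)))) IFF p4) OR p1) IFF ((p6 XOR p3) AND ((p3 AND p6) XOR p3))) = F XOR F = F

F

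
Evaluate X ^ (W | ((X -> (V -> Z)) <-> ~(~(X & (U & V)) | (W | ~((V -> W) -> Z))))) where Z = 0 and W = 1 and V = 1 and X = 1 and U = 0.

0

Substituting Z=0, W=1, V=1, X=1, U=0:
V -> Z = 1 -> 0 = 0
X -> (V -> Z) = 1 -> 0 = 0
U & V = 0 & 1 = 0
X & (U & V) = 1 & 0 = 0
~(X & (U & V)) = ~0 = 1
V -> W = 1 -> 1 = 1
(V -> W) -> Z = 1 -> 0 = 0
~((V -> W) -> Z) = ~0 = 1
W | ~((V -> W) -> Z) = 1 | 1 = 1
~(X & (U & V)) | (W | ~((V -> W) -> Z)) = 1 | 1 = 1
~(~(X & (U & V)) | (W | ~((V -> W) -> Z))) = ~1 = 0
(X -> (V -> Z)) <-> ~(~(X & (U & V)) | (W | ~((V -> W) -> Z))) = 0 <-> 0 = 1
W | ((X -> (V -> Z)) <-> ~(~(X & (U & V)) | (W | ~((V -> W) -> Z)))) = 1 | 1 = 1
X ^ (W | ((X -> (V -> Z)) <-> ~(~(X & (U & V)) | (W | ~((V -> W) -> Z))))) = 1 ^ 1 = 0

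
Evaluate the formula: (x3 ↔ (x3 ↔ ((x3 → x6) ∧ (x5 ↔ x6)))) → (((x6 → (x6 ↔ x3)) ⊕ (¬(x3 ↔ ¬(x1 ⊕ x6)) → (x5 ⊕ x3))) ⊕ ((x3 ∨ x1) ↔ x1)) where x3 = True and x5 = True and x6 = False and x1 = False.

x3 → x6 = True → False = False
x5 ↔ x6 = True ↔ False = False
(x3 → x6) ∧ (x5 ↔ x6) = False ∧ False = False
x3 ↔ ((x3 → x6) ∧ (x5 ↔ x6)) = True ↔ False = False
x3 ↔ (x3 ↔ ((x3 → x6) ∧ (x5 ↔ x6))) = True ↔ False = False
x6 ↔ x3 = False ↔ True = False
x6 → (x6 ↔ x3) = False → False = True
x1 ⊕ x6 = False ⊕ False = False
¬(x1 ⊕ x6) = ¬False = True
x3 ↔ ¬(x1 ⊕ x6) = True ↔ True = True
¬(x3 ↔ ¬(x1 ⊕ x6)) = ¬True = False
x5 ⊕ x3 = True ⊕ True = False
¬(x3 ↔ ¬(x1 ⊕ x6)) → (x5 ⊕ x3) = False → False = True
(x6 → (x6 ↔ x3)) ⊕ (¬(x3 ↔ ¬(x1 ⊕ x6)) → (x5 ⊕ x3)) = True ⊕ True = False
x3 ∨ x1 = True ∨ False = True
(x3 ∨ x1) ↔ x1 = True ↔ False = False
((x6 → (x6 ↔ x3)) ⊕ (¬(x3 ↔ ¬(x1 ⊕ x6)) → (x5 ⊕ x3))) ⊕ ((x3 ∨ x1) ↔ x1) = False ⊕ False = False
(x3 ↔ (x3 ↔ ((x3 → x6) ∧ (x5 ↔ x6)))) → (((x6 → (x6 ↔ x3)) ⊕ (¬(x3 ↔ ¬(x1 ⊕ x6)) → (x5 ⊕ x3))) ⊕ ((x3 ∨ x1) ↔ x1)) = False → False = True

True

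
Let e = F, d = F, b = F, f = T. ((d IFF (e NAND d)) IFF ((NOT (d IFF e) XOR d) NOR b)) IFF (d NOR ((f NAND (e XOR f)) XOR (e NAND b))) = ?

T

Substituting e=F, d=F, b=F, f=T:
e NAND d = F NAND F = T
d IFF (e NAND d) = F IFF T = F
d IFF e = F IFF F = T
NOT (d IFF e) = NOT T = F
NOT (d IFF e) XOR d = F XOR F = F
(NOT (d IFF e) XOR d) NOR b = F NOR F = T
(d IFF (e NAND d)) IFF ((NOT (d IFF e) XOR d) NOR b) = F IFF T = F
e XOR f = F XOR T = T
f NAND (e XOR f) = T NAND T = F
e NAND b = F NAND F = T
(f NAND (e XOR f)) XOR (e NAND b) = F XOR T = T
d NOR ((f NAND (e XOR f)) XOR (e NAND b)) = F NOR T = F
((d IFF (e NAND d)) IFF ((NOT (d IFF e) XOR d) NOR b)) IFF (d NOR ((f NAND (e XOR f)) XOR (e NAND b))) = F IFF F = T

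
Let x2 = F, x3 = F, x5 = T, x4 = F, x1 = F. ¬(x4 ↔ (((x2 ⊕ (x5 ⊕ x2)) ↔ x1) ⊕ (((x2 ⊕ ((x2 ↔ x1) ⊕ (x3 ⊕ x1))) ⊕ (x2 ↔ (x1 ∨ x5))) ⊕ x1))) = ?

T

Substituting x2=F, x3=F, x5=T, x4=F, x1=F:
x5 ⊕ x2 = T ⊕ F = T
x2 ⊕ (x5 ⊕ x2) = F ⊕ T = T
(x2 ⊕ (x5 ⊕ x2)) ↔ x1 = T ↔ F = F
x2 ↔ x1 = F ↔ F = T
x3 ⊕ x1 = F ⊕ F = F
(x2 ↔ x1) ⊕ (x3 ⊕ x1) = T ⊕ F = T
x2 ⊕ ((x2 ↔ x1) ⊕ (x3 ⊕ x1)) = F ⊕ T = T
x1 ∨ x5 = F ∨ T = T
x2 ↔ (x1 ∨ x5) = F ↔ T = F
(x2 ⊕ ((x2 ↔ x1) ⊕ (x3 ⊕ x1))) ⊕ (x2 ↔ (x1 ∨ x5)) = T ⊕ F = T
((x2 ⊕ ((x2 ↔ x1) ⊕ (x3 ⊕ x1))) ⊕ (x2 ↔ (x1 ∨ x5))) ⊕ x1 = T ⊕ F = T
((x2 ⊕ (x5 ⊕ x2)) ↔ x1) ⊕ (((x2 ⊕ ((x2 ↔ x1) ⊕ (x3 ⊕ x1))) ⊕ (x2 ↔ (x1 ∨ x5))) ⊕ x1) = F ⊕ T = T
x4 ↔ (((x2 ⊕ (x5 ⊕ x2)) ↔ x1) ⊕ (((x2 ⊕ ((x2 ↔ x1) ⊕ (x3 ⊕ x1))) ⊕ (x2 ↔ (x1 ∨ x5))) ⊕ x1)) = F ↔ T = F
¬(x4 ↔ (((x2 ⊕ (x5 ⊕ x2)) ↔ x1) ⊕ (((x2 ⊕ ((x2 ↔ x1) ⊕ (x3 ⊕ x1))) ⊕ (x2 ↔ (x1 ∨ x5))) ⊕ x1))) = ¬F = T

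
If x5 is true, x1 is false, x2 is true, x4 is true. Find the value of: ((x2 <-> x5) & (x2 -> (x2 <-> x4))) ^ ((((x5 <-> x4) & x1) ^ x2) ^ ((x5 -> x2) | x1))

1

Substituting x5=1, x1=0, x2=1, x4=1:
x2 <-> x5 = 1 <-> 1 = 1
x2 <-> x4 = 1 <-> 1 = 1
x2 -> (x2 <-> x4) = 1 -> 1 = 1
(x2 <-> x5) & (x2 -> (x2 <-> x4)) = 1 & 1 = 1
x5 <-> x4 = 1 <-> 1 = 1
(x5 <-> x4) & x1 = 1 & 0 = 0
((x5 <-> x4) & x1) ^ x2 = 0 ^ 1 = 1
x5 -> x2 = 1 -> 1 = 1
(x5 -> x2) | x1 = 1 | 0 = 1
(((x5 <-> x4) & x1) ^ x2) ^ ((x5 -> x2) | x1) = 1 ^ 1 = 0
((x2 <-> x5) & (x2 -> (x2 <-> x4))) ^ ((((x5 <-> x4) & x1) ^ x2) ^ ((x5 -> x2) | x1)) = 1 ^ 0 = 1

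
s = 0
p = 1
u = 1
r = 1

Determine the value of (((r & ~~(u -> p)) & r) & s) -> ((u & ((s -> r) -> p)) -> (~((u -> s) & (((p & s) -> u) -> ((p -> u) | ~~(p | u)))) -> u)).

u -> p = 1 -> 1 = 1
~(u -> p) = ~1 = 0
~~(u -> p) = ~0 = 1
r & ~~(u -> p) = 1 & 1 = 1
(r & ~~(u -> p)) & r = 1 & 1 = 1
((r & ~~(u -> p)) & r) & s = 1 & 0 = 0
s -> r = 0 -> 1 = 1
(s -> r) -> p = 1 -> 1 = 1
u & ((s -> r) -> p) = 1 & 1 = 1
u -> s = 1 -> 0 = 0
p & s = 1 & 0 = 0
(p & s) -> u = 0 -> 1 = 1
p -> u = 1 -> 1 = 1
p | u = 1 | 1 = 1
~(p | u) = ~1 = 0
~~(p | u) = ~0 = 1
(p -> u) | ~~(p | u) = 1 | 1 = 1
((p & s) -> u) -> ((p -> u) | ~~(p | u)) = 1 -> 1 = 1
(u -> s) & (((p & s) -> u) -> ((p -> u) | ~~(p | u))) = 0 & 1 = 0
~((u -> s) & (((p & s) -> u) -> ((p -> u) | ~~(p | u)))) = ~0 = 1
~((u -> s) & (((p & s) -> u) -> ((p -> u) | ~~(p | u)))) -> u = 1 -> 1 = 1
(u & ((s -> r) -> p)) -> (~((u -> s) & (((p & s) -> u) -> ((p -> u) | ~~(p | u)))) -> u) = 1 -> 1 = 1
(((r & ~~(u -> p)) & r) & s) -> ((u & ((s -> r) -> p)) -> (~((u -> s) & (((p & s) -> u) -> ((p -> u) | ~~(p | u)))) -> u)) = 0 -> 1 = 1

1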